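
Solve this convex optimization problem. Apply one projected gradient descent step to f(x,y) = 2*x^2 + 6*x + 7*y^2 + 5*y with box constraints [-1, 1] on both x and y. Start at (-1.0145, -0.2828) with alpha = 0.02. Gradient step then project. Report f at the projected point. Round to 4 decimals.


Step 1: Compute gradient at (-1.0145, -0.2828).
grad_x = 2*2*-1.0145 + 6 = 1.942
grad_y = 2*7*-0.2828 + 5 = 1.0408
Step 2: Gradient step.
x_raw = -1.0145 - 0.02*1.942 = -1.0533
y_raw = -0.2828 - 0.02*1.0408 = -0.3036
Step 3: Project onto [-1, 1].
x_proj = clip(-1.0533) = -1.0
y_proj = clip(-0.3036) = -0.3036
Step 4: Evaluate f.
f(-1.0, -0.3036) = -4.8728


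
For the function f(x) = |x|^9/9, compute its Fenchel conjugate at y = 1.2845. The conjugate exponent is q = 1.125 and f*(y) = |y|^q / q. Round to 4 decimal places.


The conjugate exponent q satisfies 1/p + 1/q = 1.
p = 9, so q = 9/(9 - 1) = 1.125
|y|^q = 1.2845^1.125 = 1.3253
f*(1.2845) = 1.3253 / 1.125 = 1.1781


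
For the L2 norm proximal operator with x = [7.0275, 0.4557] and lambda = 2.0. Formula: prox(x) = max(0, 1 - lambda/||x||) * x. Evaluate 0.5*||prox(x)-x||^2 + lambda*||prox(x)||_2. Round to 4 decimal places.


Step 1: Compute ||x||.
||x|| = 7.0423
Step 2: Compute scaling factor.
scale = max(0, 1 - 2.0/7.0423) = 0.716
Step 3: prox(x) = [5.0317, 0.3263]
||prox(x)|| = 5.0423
Step 4: Proximal objective.
0.5*||prox-x||^2 = 2.0
lambda*||prox|| = 10.0846
Total = 12.0845


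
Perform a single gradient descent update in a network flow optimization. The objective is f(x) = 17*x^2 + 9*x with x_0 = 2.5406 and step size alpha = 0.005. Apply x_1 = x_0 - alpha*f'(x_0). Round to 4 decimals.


We compute the gradient at x_0 and apply the update.
f'(x) = 34*x + 9
f'(2.5406) = 34*2.5406 + 9 = 95.3804
x_1 = 2.5406 - 0.005*95.3804 = 2.0637


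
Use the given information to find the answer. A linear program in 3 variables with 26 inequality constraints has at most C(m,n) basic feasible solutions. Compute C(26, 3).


Each vertex corresponds to some choice of n active constraints out of m, so the number of vertices is at most C(m, n) = m! / (n!(m-n)!).
m = 26, n = 3
Numerator: 26 * 25 * 24
Denominator: 3! = 6
C(26, 3) = 2600


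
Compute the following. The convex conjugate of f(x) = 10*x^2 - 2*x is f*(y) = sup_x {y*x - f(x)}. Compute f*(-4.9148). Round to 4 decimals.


f*(y) = sup_x {y*x - a*x^2 - b*x} = sup_x {(y-b)*x - a*x^2}
FOC: (y - b) - 2a*x = 0 => x* = (y - b)/(2a)
x* = (-4.9148 + 2)/(2*10) = -0.1457
f*(-4.9148) = (y-b)^2/(4a) = (-4.9148 + 2)^2/(4*10)
= 8.4961/40 = 0.2124


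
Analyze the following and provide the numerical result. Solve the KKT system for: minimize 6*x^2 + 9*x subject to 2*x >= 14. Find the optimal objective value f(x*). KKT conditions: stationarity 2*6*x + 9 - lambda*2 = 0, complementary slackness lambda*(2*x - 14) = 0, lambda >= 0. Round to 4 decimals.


Step 1: Try lambda = 0 (constraint inactive).
x_unc = -9/(2*6) = -0.75
Check: 2*-0.75 = -1.5 < 14 -- violated!
Step 2: Constraint must be active: 2*x = 14
x* = 14/2 = 7.0
lambda = (2*6*7.0 + 9)/2 = 46.5
Step 3: Compute optimal value.
f(x*) = 6*7.0^2 + 9*7.0 = 357.0


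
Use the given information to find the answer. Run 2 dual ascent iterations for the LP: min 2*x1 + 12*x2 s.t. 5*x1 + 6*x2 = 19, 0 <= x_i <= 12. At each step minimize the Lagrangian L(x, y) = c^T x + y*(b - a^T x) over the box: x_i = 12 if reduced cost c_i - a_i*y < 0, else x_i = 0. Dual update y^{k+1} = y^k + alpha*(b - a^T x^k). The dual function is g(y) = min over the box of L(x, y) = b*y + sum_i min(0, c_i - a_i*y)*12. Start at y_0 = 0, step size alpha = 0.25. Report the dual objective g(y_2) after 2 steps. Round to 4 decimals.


Dual ascent for LP: min 2*x1 + 12*x2, 5*x1 + 6*x2 = 19, 0 <= x_i <= 12
Step 1: y^k = 0.0, reduced costs: (2.0, 12.0)
  x^k = (0.0, 0.0), subgradient = b - a^T x = 19.0
  y^{k+1} = 0.0 + 0.25*19.0 = 4.75
Step 2: y^k = 4.75, reduced costs: (-21.75, -16.5)
  x^k = (12.0, 12.0), subgradient = b - a^T x = -113.0
  y^{k+1} = 4.75 + 0.25*-113.0 = -23.5
Dual objective at y_2 = -23.5: reduced costs (119.5, 153.0), box minimizer x = (0.0, 0.0)
g(y_2) = b*y + (c1 - a1*y)*x1 + (c2 - a2*y)*x2 = 19*(-23.5) + 119.5*0.0 + 153.0*0.0 = -446.5 + 0.0 + 0.0 = -446.5


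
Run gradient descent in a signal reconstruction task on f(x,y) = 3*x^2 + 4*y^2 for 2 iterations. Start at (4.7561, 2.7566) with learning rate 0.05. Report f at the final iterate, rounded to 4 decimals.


Gradient descent on f(x,y) = 3*x^2 + 4*y^2.
Starting point: (4.7561, 2.7566), alpha = 0.05
Step 1: grad_x = 2*3*4.7561 = 28.5366, grad_y = 2*4*2.7566 = 22.0528
  x_1 = 4.7561 - 0.05*28.5366 = 3.3293
  y_1 = 2.7566 - 0.05*22.0528 = 1.654
Step 2: grad_x = 2*3*3.3293 = 19.9756, grad_y = 2*4*1.654 = 13.2317
  x_2 = 3.3293 - 0.05*19.9756 = 2.3305
  y_2 = 1.654 - 0.05*13.2317 = 0.9924
f(2.3305, 0.9924) = 3*2.3305^2 + 4*0.9924^2 = 20.2328


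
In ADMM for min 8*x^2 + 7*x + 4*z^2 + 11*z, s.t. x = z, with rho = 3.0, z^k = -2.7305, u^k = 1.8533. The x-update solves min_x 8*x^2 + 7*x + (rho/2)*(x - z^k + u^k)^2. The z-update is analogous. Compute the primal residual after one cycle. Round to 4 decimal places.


ADMM iteration with rho = 3.0, z^k = -2.7305, u^k = 1.8533
Step 1: x-update.
Minimize 8*x^2 + 7*x + (3.0/2)*(x + 2.7305 + 1.8533)^2
FOC: (2*8 + 3.0)*x = -7 + 3.0*(-2.7305 - 1.8533)
x^{k+1} = -1.0922
Step 2: z-update.
Minimize 4*z^2 + 11*z + (3.0/2)*(-1.0922 - z + 1.8533)^2
FOC: (2*4 + 3.0)*z = -11 + 3.0*(-1.0922 + 1.8533)
z^{k+1} = -0.7924
Step 3: u-update.
u^{k+1} = 1.8533 - 1.0922 + 0.7924 = 1.5535
Step 4: Primal residual = |-1.0922 + 0.7924| = 0.2998


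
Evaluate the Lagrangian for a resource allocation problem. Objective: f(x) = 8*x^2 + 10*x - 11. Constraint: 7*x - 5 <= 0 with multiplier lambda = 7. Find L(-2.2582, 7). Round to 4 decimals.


Step 1: Evaluate f(x).
f(-2.2582) = 8*(-2.2582)^2 + 10*(-2.2582) - 11 = 7.2137
Step 2: Evaluate g(x).
g(-2.2582) = 7*-2.2582 - 5 = -20.8074
Step 3: Compute Lagrangian.
L = 7.2137 + 7*-20.8074 = -138.4381


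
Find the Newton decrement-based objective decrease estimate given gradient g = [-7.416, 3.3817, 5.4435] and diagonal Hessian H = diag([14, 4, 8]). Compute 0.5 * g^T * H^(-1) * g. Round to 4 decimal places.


Step 1: H is diagonal, so H^(-1) * g = [-0.5297, 0.8454, 0.6804].
Step 2: g^T H^(-1) g = sum_i g_i^2 / H_ii
  = (-7.416)^2/14 + (3.3817)^2/4 + (5.4435)^2/8
  = 3.9284 + 2.859 + 3.704 = 10.4913
Step 3: Objective decrease = 0.5 * g^T H^(-1) g = 5.2456


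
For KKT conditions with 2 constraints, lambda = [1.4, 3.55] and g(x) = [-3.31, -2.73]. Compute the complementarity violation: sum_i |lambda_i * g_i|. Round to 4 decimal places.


KKT complementary slackness check:
lambda_1 * g_1 = 1.4 * -3.31 = -4.634
lambda_2 * g_2 = 3.55 * -2.73 = -9.6915
Total violation = 4.634 + 9.6915 = 14.3255


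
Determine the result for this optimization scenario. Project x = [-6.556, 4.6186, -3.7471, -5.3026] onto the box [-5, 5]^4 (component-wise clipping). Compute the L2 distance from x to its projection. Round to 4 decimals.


Project each component onto [-5, 5].
clip(-6.556) = -5.0, clip(4.6186) = 4.6186, clip(-3.7471) = -3.7471, clip(-5.3026) = -5.0
Projection = [-5.0, 4.6186, -3.7471, -5.0]
Squared diffs: [2.4211, 0.0, 0.0, 0.0916]
Distance = sqrt(2.5127) = 1.5852


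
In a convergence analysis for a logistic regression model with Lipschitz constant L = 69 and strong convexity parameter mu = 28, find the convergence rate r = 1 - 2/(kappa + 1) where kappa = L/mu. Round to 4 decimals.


Step 1: Compute the condition number.
kappa = L/mu = 69/28 = 2.4643
Step 2: Compute the convergence rate.
r = 1 - 2/(kappa + 1) = 1 - 2*mu/(L + mu) = (L - mu)/(L + mu) = 41/97 = 0.4227


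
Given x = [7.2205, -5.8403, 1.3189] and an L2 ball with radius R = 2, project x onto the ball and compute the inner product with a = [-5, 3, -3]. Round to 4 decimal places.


Step 1: Compute ||x|| (intermediates to 6 decimals).
||x|| = sqrt(7.2205^2 + (-5.8403)^2 + 1.3189^2) = 9.37999
Step 2: Project.
Since ||x|| > R, scale = R/||x|| = 2/9.37999 = 0.21322, proj(x) = scale * x
proj(x) = [1.539555, -1.245269, 0.281216]
Step 3: Dot product.
a^T * proj(x) = -5*1.539555 + 3*(-1.245269) - 3*0.281216 = -12.2772


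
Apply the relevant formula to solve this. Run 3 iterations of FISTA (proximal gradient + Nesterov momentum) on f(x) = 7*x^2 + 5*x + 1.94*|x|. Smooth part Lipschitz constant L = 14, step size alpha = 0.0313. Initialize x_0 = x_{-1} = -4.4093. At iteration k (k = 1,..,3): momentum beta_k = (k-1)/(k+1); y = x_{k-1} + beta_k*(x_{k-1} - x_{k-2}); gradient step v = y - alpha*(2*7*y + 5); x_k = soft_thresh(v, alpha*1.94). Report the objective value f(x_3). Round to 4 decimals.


FISTA on f(x) = 7*x^2 + 5*x + 1.94*|x|
L = 14, alpha = 0.0313
Iteration 1: beta = 0.0, y = -4.4093 + 0.0*(-4.4093 + 4.4093) = -4.4093
  grad(y) = -56.7302, v = y - alpha*grad = -2.6336
  prox(v) = soft_thresh(-2.6336, 0.0607) = -2.5729
Iteration 2: beta = 0.3333, y = -2.5729 + 0.3333*(-2.5729 + 4.4093) = -1.9608
  grad(y) = -22.4512, v = y - alpha*grad = -1.2581
  prox(v) = soft_thresh(-1.2581, 0.0607) = -1.1974
Iteration 3: beta = 0.5, y = -1.1974 + 0.5*(-1.1974 + 2.5729) = -0.5096
  grad(y) = -2.134, v = y - alpha*grad = -0.4428
  prox(v) = soft_thresh(-0.4428, 0.0607) = -0.3821
f(x_3) = 7*(-0.3821)^2 + 5*(-0.3821) + 1.94*|-0.3821| = -0.1473


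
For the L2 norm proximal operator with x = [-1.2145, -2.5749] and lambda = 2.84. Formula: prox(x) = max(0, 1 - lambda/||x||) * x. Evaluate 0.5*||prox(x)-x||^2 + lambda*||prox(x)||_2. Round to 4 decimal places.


Step 1: Compute ||x||.
||x|| = 2.8469
Step 2: Compute scaling factor.
scale = max(0, 1 - 2.84/2.8469) = 0.0024
Step 3: prox(x) = [-0.003, -0.0063]
||prox(x)|| = 0.0069
Step 4: Proximal objective.
0.5*||prox-x||^2 = 4.0328
lambda*||prox|| = 0.0196
Total = 4.0525


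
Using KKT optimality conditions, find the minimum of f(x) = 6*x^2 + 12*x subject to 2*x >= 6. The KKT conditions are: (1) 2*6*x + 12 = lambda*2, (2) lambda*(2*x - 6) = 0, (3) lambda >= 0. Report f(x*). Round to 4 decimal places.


Step 1: Try lambda = 0 (constraint inactive).
x_unc = -12/(2*6) = -1.0
Check: 2*-1.0 = -2.0 < 6 -- violated!
Step 2: Constraint must be active: 2*x = 6
x* = 6/2 = 3.0
lambda = (2*6*3.0 + 12)/2 = 24.0
Step 3: Compute optimal value.
f(x*) = 6*3.0^2 + 12*3.0 = 90.0


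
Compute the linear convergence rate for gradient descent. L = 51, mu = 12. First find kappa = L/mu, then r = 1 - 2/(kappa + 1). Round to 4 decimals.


Step 1: Compute the condition number.
kappa = L/mu = 51/12 = 4.25
Step 2: Compute the convergence rate.
r = 1 - 2/(kappa + 1) = 1 - 2*mu/(L + mu) = (L - mu)/(L + mu) = 39/63 = 0.619


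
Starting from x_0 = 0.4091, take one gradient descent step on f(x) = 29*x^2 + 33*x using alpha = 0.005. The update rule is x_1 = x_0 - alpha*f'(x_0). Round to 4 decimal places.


We compute the gradient at x_0 and apply the update.
f'(x) = 58*x + 33
f'(0.4091) = 58*0.4091 + 33 = 56.7278
x_1 = 0.4091 - 0.005*56.7278 = 0.1255


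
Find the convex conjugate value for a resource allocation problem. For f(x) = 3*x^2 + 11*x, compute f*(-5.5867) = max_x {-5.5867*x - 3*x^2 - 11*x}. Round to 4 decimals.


f*(y) = sup_x {y*x - a*x^2 - b*x} = sup_x {(y-b)*x - a*x^2}
FOC: (y - b) - 2a*x = 0 => x* = (y - b)/(2a)
x* = (-5.5867 - 11)/(2*3) = -2.7645
f*(-5.5867) = (y-b)^2/(4a) = (-5.5867 - 11)^2/(4*3)
= 275.1186/12 = 22.9266


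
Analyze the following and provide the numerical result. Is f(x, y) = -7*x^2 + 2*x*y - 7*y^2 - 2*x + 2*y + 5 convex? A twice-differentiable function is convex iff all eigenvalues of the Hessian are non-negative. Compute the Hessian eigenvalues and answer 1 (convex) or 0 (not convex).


The Hessian of f(x,y) = -7*x^2 + 2*x*y - 7*y^2 - 2*x + 2*y + 5 is:
H = [[-14, 2], [2, -14]]
Trace = -14 - 14 = -28
Determinant = -14*-14 - (2)^2 = 192
Discriminant = (-28)^2 - 4*192 = 16.0
Eigenvalues: lambda_1 = -16.0, lambda_2 = -12.0
The function is not convex.

0


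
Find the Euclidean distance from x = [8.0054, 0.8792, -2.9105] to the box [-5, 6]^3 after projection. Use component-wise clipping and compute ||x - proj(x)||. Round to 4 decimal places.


Project each component onto [-5, 6].
clip(8.0054) = 6.0, clip(0.8792) = 0.8792, clip(-2.9105) = -2.9105
Projection = [6.0, 0.8792, -2.9105]
Squared diffs: [4.0216, 0.0, 0.0]
Distance = sqrt(4.0216) = 2.0054


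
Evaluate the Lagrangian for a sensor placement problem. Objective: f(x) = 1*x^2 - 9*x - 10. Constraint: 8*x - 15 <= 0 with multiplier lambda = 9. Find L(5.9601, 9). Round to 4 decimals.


Step 1: Evaluate f(x).
f(5.9601) = 1*5.9601^2 - 9*5.9601 - 10 = -28.1181
Step 2: Evaluate g(x).
g(5.9601) = 8*5.9601 - 15 = 32.6808
Step 3: Compute Lagrangian.
L = -28.1181 + 9*32.6808 = 266.0091


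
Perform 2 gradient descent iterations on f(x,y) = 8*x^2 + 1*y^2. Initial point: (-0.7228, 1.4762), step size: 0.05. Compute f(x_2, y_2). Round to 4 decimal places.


Gradient descent on f(x,y) = 8*x^2 + 1*y^2.
Starting point: (-0.7228, 1.4762), alpha = 0.05
Step 1: grad_x = 2*8*-0.7228 = -11.5648, grad_y = 2*1*1.4762 = 2.9524
  x_1 = -0.7228 - 0.05*-11.5648 = -0.1446
  y_1 = 1.4762 - 0.05*2.9524 = 1.3286
Step 2: grad_x = 2*8*-0.1446 = -2.313, grad_y = 2*1*1.3286 = 2.6572
  x_2 = -0.1446 - 0.05*-2.313 = -0.0289
  y_2 = 1.3286 - 0.05*2.6572 = 1.1957
f(-0.0289, 1.1957) = 8*(-0.0289)^2 + 1*1.1957^2 = 1.4364


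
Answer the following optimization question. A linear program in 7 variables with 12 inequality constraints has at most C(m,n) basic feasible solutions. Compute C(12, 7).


Each vertex corresponds to some choice of n active constraints out of m, so the number of vertices is at most C(m, n) = m! / (n!(m-n)!).
m = 12, n = 7
Numerator: 12 * 11 * 10 * 9 * 8 * 7 * 6
Denominator: 7! = 5040
C(12, 7) = 792


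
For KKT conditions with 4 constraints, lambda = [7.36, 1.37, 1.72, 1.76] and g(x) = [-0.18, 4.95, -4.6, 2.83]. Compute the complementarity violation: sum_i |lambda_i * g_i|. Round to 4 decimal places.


KKT complementary slackness check:
lambda_1 * g_1 = 7.36 * -0.18 = -1.3248
lambda_2 * g_2 = 1.37 * 4.95 = 6.7815
lambda_3 * g_3 = 1.72 * -4.6 = -7.912
lambda_4 * g_4 = 1.76 * 2.83 = 4.9808
Total violation = 1.3248 + 6.7815 + 7.912 + 4.9808 = 20.9991


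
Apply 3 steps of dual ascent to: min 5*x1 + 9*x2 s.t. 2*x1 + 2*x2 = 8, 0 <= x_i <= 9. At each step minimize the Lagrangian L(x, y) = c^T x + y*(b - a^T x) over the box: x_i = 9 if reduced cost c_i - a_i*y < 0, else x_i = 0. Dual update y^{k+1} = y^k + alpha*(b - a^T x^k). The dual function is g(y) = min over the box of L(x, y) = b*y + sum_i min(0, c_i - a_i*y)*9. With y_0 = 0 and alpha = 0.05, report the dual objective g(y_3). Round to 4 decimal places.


Dual ascent for LP: min 5*x1 + 9*x2, 2*x1 + 2*x2 = 8, 0 <= x_i <= 9
Step 1: y^k = 0.0, reduced costs: (5.0, 9.0)
  x^k = (0.0, 0.0), subgradient = b - a^T x = 8.0
  y^{k+1} = 0.0 + 0.05*8.0 = 0.4
Step 2: y^k = 0.4, reduced costs: (4.2, 8.2)
  x^k = (0.0, 0.0), subgradient = b - a^T x = 8.0
  y^{k+1} = 0.4 + 0.05*8.0 = 0.8
Step 3: y^k = 0.8, reduced costs: (3.4, 7.4)
  x^k = (0.0, 0.0), subgradient = b - a^T x = 8.0
  y^{k+1} = 0.8 + 0.05*8.0 = 1.2
Dual objective at y_3 = 1.2: reduced costs (2.6, 6.6), box minimizer x = (0.0, 0.0)
g(y_3) = b*y + (c1 - a1*y)*x1 + (c2 - a2*y)*x2 = 8*1.2 + 2.6*0.0 + 6.6*0.0 = 9.6 + 0.0 + 0.0 = 9.6


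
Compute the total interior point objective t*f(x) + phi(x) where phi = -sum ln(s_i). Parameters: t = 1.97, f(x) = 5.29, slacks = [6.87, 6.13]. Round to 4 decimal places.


Step 1: Compute log-barrier.
ln values: [1.9272, 1.8132]
phi = -(1.9272 + 1.8132) = -3.7404
Step 2: Compute augmented objective.
t*f(x) = 1.97*5.29 = 10.4213
Total = 10.4213 - 3.7404 = 6.6809


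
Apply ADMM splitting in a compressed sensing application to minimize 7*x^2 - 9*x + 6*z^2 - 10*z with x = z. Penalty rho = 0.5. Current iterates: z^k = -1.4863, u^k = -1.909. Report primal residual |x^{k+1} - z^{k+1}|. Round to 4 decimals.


ADMM iteration with rho = 0.5, z^k = -1.4863, u^k = -1.909
Step 1: x-update.
Minimize 7*x^2 - 9*x + (0.5/2)*(x + 1.4863 - 1.909)^2
FOC: (2*7 + 0.5)*x = 9 + 0.5*(-1.4863 + 1.909)
x^{k+1} = 0.6353
Step 2: z-update.
Minimize 6*z^2 - 10*z + (0.5/2)*(0.6353 - z - 1.909)^2
FOC: (2*6 + 0.5)*z = 10 + 0.5*(0.6353 - 1.909)
z^{k+1} = 0.7491
Step 3: u-update.
u^{k+1} = -1.909 + 0.6353 - 0.7491 = -2.0228
Step 4: Primal residual = |0.6353 - 0.7491| = 0.1138


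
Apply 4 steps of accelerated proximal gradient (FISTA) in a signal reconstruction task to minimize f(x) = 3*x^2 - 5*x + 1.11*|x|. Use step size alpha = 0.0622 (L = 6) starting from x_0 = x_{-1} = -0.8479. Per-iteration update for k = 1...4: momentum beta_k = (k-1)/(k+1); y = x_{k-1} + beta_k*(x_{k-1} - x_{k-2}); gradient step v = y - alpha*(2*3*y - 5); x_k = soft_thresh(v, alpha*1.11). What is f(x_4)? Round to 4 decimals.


FISTA on f(x) = 3*x^2 - 5*x + 1.11*|x|
L = 6, alpha = 0.0622
Iteration 1: beta = 0.0, y = -0.8479 + 0.0*(-0.8479 + 0.8479) = -0.8479
  grad(y) = -10.0874, v = y - alpha*grad = -0.2205
  prox(v) = soft_thresh(-0.2205, 0.069) = -0.1514
Iteration 2: beta = 0.3333, y = -0.1514 + 0.3333*(-0.1514 + 0.8479) = 0.0807
  grad(y) = -4.5156, v = y - alpha*grad = 0.3616
  prox(v) = soft_thresh(0.3616, 0.069) = 0.2926
Iteration 3: beta = 0.5, y = 0.2926 + 0.5*(0.2926 + 0.1514) = 0.5146
  grad(y) = -1.9127, v = y - alpha*grad = 0.6335
  prox(v) = soft_thresh(0.6335, 0.069) = 0.5645
Iteration 4: beta = 0.6, y = 0.5645 + 0.6*(0.5645 - 0.2926) = 0.7276
  grad(y) = -0.6342, v = y - alpha*grad = 0.7671
  prox(v) = soft_thresh(0.7671, 0.069) = 0.698
f(x_4) = 3*0.698^2 - 5*0.698 + 1.11*|0.698| = -1.2536


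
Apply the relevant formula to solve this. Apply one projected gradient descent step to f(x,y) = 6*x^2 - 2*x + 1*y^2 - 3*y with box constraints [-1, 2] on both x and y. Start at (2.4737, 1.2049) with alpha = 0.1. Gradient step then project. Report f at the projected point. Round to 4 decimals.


Step 1: Compute gradient at (2.4737, 1.2049).
grad_x = 2*6*2.4737 - 2 = 27.6844
grad_y = 2*1*1.2049 - 3 = -0.5902
Step 2: Gradient step.
x_raw = 2.4737 - 0.1*27.6844 = -0.2947
y_raw = 1.2049 - 0.1*-0.5902 = 1.2639
Step 3: Project onto [-1, 2].
x_proj = clip(-0.2947) = -0.2947
y_proj = clip(1.2639) = 1.2639
Step 4: Evaluate f.
f(-0.2947, 1.2639) = -1.0836


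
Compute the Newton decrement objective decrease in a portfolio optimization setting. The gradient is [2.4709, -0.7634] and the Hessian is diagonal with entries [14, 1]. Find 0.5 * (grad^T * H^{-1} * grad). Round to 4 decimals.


Step 1: H is diagonal, so H^(-1) * g = [0.1765, -0.7634].
Step 2: g^T H^(-1) g = sum_i g_i^2 / H_ii
  = (2.4709)^2/14 + (-0.7634)^2/1
  = 0.4361 + 0.5828 = 1.0189
Step 3: Objective decrease = 0.5 * g^T H^(-1) g = 0.5094


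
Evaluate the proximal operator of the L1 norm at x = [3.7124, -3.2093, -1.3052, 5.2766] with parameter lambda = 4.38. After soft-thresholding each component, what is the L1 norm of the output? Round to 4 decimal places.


Soft-thresholding with lambda = 4.38:
prox(3.7124) = sign(3.7124)*max(|3.7124| - 4.38, 0) = 0.0
prox(-3.2093) = sign(-3.2093)*max(|-3.2093| - 4.38, 0) = 0.0
prox(-1.3052) = sign(-1.3052)*max(|-1.3052| - 4.38, 0) = 0.0
prox(5.2766) = sign(5.2766)*max(|5.2766| - 4.38, 0) = 0.8966
prox(x) = [0.0, 0.0, 0.0, 0.8966]
||prox(x)||_1 = 0.0 + 0.0 + 0.0 + 0.8966 = 0.8966


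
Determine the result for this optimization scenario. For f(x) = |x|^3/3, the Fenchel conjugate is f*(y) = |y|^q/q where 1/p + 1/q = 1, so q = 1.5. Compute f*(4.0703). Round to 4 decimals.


The conjugate exponent q satisfies 1/p + 1/q = 1.
p = 3, so q = 3/(3 - 1) = 1.5
|y|^q = 4.0703^1.5 = 8.2118
f*(4.0703) = 8.2118 / 1.5 = 5.4745


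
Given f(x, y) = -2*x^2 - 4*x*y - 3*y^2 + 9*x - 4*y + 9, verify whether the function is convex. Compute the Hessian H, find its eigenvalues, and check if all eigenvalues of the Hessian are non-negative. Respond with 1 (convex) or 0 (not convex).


The Hessian of f(x,y) = -2*x^2 - 4*x*y - 3*y^2 + 9*x - 4*y + 9 is:
H = [[-4, -4], [-4, -6]]
Trace = -4 - 6 = -10
Determinant = -4*-6 - (-4)^2 = 8
Discriminant = (-10)^2 - 4*8 = 68.0
Eigenvalues: lambda_1 = -9.1231, lambda_2 = -0.8769
The function is not convex.

0


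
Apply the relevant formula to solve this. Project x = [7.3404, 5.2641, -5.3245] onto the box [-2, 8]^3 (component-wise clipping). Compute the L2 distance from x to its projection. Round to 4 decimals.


Project each component onto [-2, 8].
clip(7.3404) = 7.3404, clip(5.2641) = 5.2641, clip(-5.3245) = -2.0
Projection = [7.3404, 5.2641, -2.0]
Squared diffs: [0.0, 0.0, 11.0523]
Distance = sqrt(11.0523) = 3.3245


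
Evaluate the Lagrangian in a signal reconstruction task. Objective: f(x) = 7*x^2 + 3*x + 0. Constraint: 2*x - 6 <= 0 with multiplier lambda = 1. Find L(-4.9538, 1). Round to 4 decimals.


Step 1: Evaluate f(x).
f(-4.9538) = 7*(-4.9538)^2 + 3*(-4.9538) + 0 = 156.9195
Step 2: Evaluate g(x).
g(-4.9538) = 2*-4.9538 - 6 = -15.9076
Step 3: Compute Lagrangian.
L = 156.9195 + 1*-15.9076 = 141.0119


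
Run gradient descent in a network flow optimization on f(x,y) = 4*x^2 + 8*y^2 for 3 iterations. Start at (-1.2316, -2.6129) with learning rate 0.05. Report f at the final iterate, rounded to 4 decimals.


Gradient descent on f(x,y) = 4*x^2 + 8*y^2.
Starting point: (-1.2316, -2.6129), alpha = 0.05
Step 1: grad_x = 2*4*-1.2316 = -9.8528, grad_y = 2*8*-2.6129 = -41.8064
  x_1 = -1.2316 - 0.05*-9.8528 = -0.739
  y_1 = -2.6129 - 0.05*-41.8064 = -0.5226
Step 2: grad_x = 2*4*-0.739 = -5.9117, grad_y = 2*8*-0.5226 = -8.3613
  x_2 = -0.739 - 0.05*-5.9117 = -0.4434
  y_2 = -0.5226 - 0.05*-8.3613 = -0.1045
Step 3: grad_x = 2*4*-0.4434 = -3.547, grad_y = 2*8*-0.1045 = -1.6723
  x_3 = -0.4434 - 0.05*-3.547 = -0.266
  y_3 = -0.1045 - 0.05*-1.6723 = -0.0209
f(-0.266, -0.0209) = 4*(-0.266)^2 + 8*(-0.0209)^2 = 0.2866


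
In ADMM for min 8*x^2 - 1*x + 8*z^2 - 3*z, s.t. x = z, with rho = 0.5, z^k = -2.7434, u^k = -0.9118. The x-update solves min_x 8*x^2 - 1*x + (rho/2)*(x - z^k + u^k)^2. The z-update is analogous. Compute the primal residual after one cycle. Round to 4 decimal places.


ADMM iteration with rho = 0.5, z^k = -2.7434, u^k = -0.9118
Step 1: x-update.
Minimize 8*x^2 - 1*x + (0.5/2)*(x + 2.7434 - 0.9118)^2
FOC: (2*8 + 0.5)*x = 1 + 0.5*(-2.7434 + 0.9118)
x^{k+1} = 0.0051
Step 2: z-update.
Minimize 8*z^2 - 3*z + (0.5/2)*(0.0051 - z - 0.9118)^2
FOC: (2*8 + 0.5)*z = 3 + 0.5*(0.0051 - 0.9118)
z^{k+1} = 0.1543
Step 3: u-update.
u^{k+1} = -0.9118 + 0.0051 - 0.1543 = -1.061
Step 4: Primal residual = |0.0051 - 0.1543| = 0.1492


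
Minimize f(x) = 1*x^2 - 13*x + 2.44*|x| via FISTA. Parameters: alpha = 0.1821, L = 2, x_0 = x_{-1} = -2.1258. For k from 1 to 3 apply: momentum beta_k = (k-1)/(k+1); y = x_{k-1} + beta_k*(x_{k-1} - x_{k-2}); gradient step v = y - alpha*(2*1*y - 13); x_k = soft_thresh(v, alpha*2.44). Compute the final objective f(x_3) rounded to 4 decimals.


FISTA on f(x) = 1*x^2 - 13*x + 2.44*|x|
L = 2, alpha = 0.1821
Iteration 1: beta = 0.0, y = -2.1258 + 0.0*(-2.1258 + 2.1258) = -2.1258
  grad(y) = -17.2516, v = y - alpha*grad = 1.0157
  prox(v) = soft_thresh(1.0157, 0.4443) = 0.5714
Iteration 2: beta = 0.3333, y = 0.5714 + 0.3333*(0.5714 + 2.1258) = 1.4705
  grad(y) = -10.0591, v = y - alpha*grad = 3.3022
  prox(v) = soft_thresh(3.3022, 0.4443) = 2.8579
Iteration 3: beta = 0.5, y = 2.8579 + 0.5*(2.8579 - 0.5714) = 4.0011
  grad(y) = -4.9977, v = y - alpha*grad = 4.9112
  prox(v) = soft_thresh(4.9112, 0.4443) = 4.4669
f(x_3) = 1*4.4669^2 - 13*4.4669 + 2.44*|4.4669| = -27.2173


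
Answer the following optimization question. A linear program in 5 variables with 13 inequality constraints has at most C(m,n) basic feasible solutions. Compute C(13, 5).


Each vertex corresponds to some choice of n active constraints out of m, so the number of vertices is at most C(m, n) = m! / (n!(m-n)!).
m = 13, n = 5
Numerator: 13 * 12 * 11 * 10 * 9
Denominator: 5! = 120
C(13, 5) = 1287


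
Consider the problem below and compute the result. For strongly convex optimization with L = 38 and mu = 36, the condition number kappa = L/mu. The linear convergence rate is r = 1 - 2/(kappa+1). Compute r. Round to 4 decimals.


Step 1: Compute the condition number.
kappa = L/mu = 38/36 = 1.0556
Step 2: Compute the convergence rate.
r = 1 - 2/(kappa + 1) = 1 - 2*mu/(L + mu) = (L - mu)/(L + mu) = 2/74 = 0.027


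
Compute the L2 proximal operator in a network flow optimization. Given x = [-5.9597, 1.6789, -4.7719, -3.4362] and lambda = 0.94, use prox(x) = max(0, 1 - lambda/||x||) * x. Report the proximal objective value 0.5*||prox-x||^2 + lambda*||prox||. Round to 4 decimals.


Step 1: Compute ||x||.
||x|| = 8.539
Step 2: Compute scaling factor.
scale = max(0, 1 - 0.94/8.539) = 0.8899
Step 3: prox(x) = [-5.3036, 1.4941, -4.2466, -3.0579]
||prox(x)|| = 7.599
Step 4: Proximal objective.
0.5*||prox-x||^2 = 0.4418
lambda*||prox|| = 7.1431
Total = 7.5849


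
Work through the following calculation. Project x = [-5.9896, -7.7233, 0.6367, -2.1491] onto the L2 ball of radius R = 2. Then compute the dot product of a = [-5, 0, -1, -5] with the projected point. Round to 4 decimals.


Step 1: Compute ||x|| (intermediates to 6 decimals).
||x|| = sqrt((-5.9896)^2 + (-7.7233)^2 + 0.6367^2 + (-2.1491)^2) = 10.027397
Step 2: Project.
Since ||x|| > R, scale = R/||x|| = 2/10.027397 = 0.199454, proj(x) = scale * x
proj(x) = [-1.19465, -1.540443, 0.126992, -0.428647]
Step 3: Dot product.
a^T * proj(x) = -5*(-1.19465) + 0*(-1.540443) - 1*0.126992 - 5*(-0.428647) = 7.9895


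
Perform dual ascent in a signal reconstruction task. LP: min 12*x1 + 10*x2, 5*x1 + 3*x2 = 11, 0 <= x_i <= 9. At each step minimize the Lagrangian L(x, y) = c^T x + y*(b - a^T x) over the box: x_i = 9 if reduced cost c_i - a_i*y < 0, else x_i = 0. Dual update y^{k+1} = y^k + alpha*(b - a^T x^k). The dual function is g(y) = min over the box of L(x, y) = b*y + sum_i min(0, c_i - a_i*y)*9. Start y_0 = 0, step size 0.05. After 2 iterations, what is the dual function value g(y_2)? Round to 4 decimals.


Dual ascent for LP: min 12*x1 + 10*x2, 5*x1 + 3*x2 = 11, 0 <= x_i <= 9
Step 1: y^k = 0.0, reduced costs: (12.0, 10.0)
  x^k = (0.0, 0.0), subgradient = b - a^T x = 11.0
  y^{k+1} = 0.0 + 0.05*11.0 = 0.55
Step 2: y^k = 0.55, reduced costs: (9.25, 8.35)
  x^k = (0.0, 0.0), subgradient = b - a^T x = 11.0
  y^{k+1} = 0.55 + 0.05*11.0 = 1.1
Dual objective at y_2 = 1.1: reduced costs (6.5, 6.7), box minimizer x = (0.0, 0.0)
g(y_2) = b*y + (c1 - a1*y)*x1 + (c2 - a2*y)*x2 = 11*1.1 + 6.5*0.0 + 6.7*0.0 = 12.1 + 0.0 + 0.0 = 12.1


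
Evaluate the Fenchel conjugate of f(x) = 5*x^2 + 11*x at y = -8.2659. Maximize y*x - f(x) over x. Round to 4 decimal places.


f*(y) = sup_x {y*x - a*x^2 - b*x} = sup_x {(y-b)*x - a*x^2}
FOC: (y - b) - 2a*x = 0 => x* = (y - b)/(2a)
x* = (-8.2659 - 11)/(2*5) = -1.9266
f*(-8.2659) = (y-b)^2/(4a) = (-8.2659 - 11)^2/(4*5)
= 371.1749/20 = 18.5587


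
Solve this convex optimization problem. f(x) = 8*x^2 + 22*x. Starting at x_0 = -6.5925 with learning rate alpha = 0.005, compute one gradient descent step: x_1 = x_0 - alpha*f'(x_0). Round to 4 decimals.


We compute the gradient at x_0 and apply the update.
f'(x) = 16*x + 22
f'(-6.5925) = 16*-6.5925 + 22 = -83.48
x_1 = -6.5925 - 0.005*-83.48 = -6.1751


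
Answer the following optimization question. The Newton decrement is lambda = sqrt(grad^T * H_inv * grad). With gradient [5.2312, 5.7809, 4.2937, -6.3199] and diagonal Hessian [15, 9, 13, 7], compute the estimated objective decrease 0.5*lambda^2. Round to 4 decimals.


Step 1: H is diagonal, so H^(-1) * g = [0.3487, 0.6423, 0.3303, -0.9028].
Step 2: g^T H^(-1) g = sum_i g_i^2 / H_ii
  = (5.2312)^2/15 + (5.7809)^2/9 + (4.2937)^2/13 + (-6.3199)^2/7
  = 1.8244 + 3.7132 + 1.4181 + 5.7059 = 12.6616
Step 3: Objective decrease = 0.5 * g^T H^(-1) g = 6.3308


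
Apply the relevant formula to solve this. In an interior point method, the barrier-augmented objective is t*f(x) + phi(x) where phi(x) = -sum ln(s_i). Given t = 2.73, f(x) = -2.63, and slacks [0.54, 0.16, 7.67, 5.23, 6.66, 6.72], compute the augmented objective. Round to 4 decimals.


Step 1: Compute log-barrier.
ln values: [-0.6162, -1.8326, 2.0373, 1.6544, 1.8961, 1.9051]
phi = -(-0.6162 - 1.8326 + 2.0373 + 1.6544 + 1.8961 + 1.9051) = -5.0442
Step 2: Compute augmented objective.
t*f(x) = 2.73*-2.63 = -7.1799
Total = -7.1799 - 5.0442 = -12.2241


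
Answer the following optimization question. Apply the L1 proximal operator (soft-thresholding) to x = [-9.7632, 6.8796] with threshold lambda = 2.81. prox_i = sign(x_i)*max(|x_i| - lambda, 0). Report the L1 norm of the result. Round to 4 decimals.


Soft-thresholding with lambda = 2.81:
prox(-9.7632) = sign(-9.7632)*max(|-9.7632| - 2.81, 0) = -6.9532
prox(6.8796) = sign(6.8796)*max(|6.8796| - 2.81, 0) = 4.0696
prox(x) = [-6.9532, 4.0696]
||prox(x)||_1 = 6.9532 + 4.0696 = 11.0228


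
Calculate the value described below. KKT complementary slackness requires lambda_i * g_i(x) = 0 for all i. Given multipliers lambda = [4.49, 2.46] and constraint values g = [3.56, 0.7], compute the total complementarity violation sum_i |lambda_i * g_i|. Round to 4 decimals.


KKT complementary slackness check:
lambda_1 * g_1 = 4.49 * 3.56 = 15.9844
lambda_2 * g_2 = 2.46 * 0.7 = 1.722
Total violation = 15.9844 + 1.722 = 17.7064


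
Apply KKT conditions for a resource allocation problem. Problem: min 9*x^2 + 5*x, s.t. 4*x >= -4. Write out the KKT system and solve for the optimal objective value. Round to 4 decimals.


Step 1: Try lambda = 0 (constraint inactive).
Stationarity: 2*9*x + 5 = 0
x* = -5/(2*9) = -5/18 = -0.2778 (rounded; the exact value -5/18 is used below)
Check constraint: 4*-0.2778 = -1.1112 >= -4 -- satisfied.
Step 2: Compute optimal value.
f(x*) = 9*(-5/18)^2 + 5*(-5/18) = -0.6944


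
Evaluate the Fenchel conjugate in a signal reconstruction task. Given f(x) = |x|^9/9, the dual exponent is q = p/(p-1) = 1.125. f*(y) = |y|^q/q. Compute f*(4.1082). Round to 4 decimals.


The conjugate exponent q satisfies 1/p + 1/q = 1.
p = 9, so q = 9/(9 - 1) = 1.125
|y|^q = 4.1082^1.125 = 4.9018
f*(4.1082) = 4.9018 / 1.125 = 4.3572


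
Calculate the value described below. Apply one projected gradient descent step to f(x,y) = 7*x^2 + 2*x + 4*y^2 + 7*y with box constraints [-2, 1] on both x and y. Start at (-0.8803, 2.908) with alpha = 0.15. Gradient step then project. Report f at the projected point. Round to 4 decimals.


Step 1: Compute gradient at (-0.8803, 2.908).
grad_x = 2*7*-0.8803 + 2 = -10.3242
grad_y = 2*4*2.908 + 7 = 30.264
Step 2: Gradient step.
x_raw = -0.8803 - 0.15*-10.3242 = 0.6683
y_raw = 2.908 - 0.15*30.264 = -1.6316
Step 3: Project onto [-2, 1].
x_proj = clip(0.6683) = 0.6683
y_proj = clip(-1.6316) = -1.6316
Step 4: Evaluate f.
f(0.6683, -1.6316) = 3.6906


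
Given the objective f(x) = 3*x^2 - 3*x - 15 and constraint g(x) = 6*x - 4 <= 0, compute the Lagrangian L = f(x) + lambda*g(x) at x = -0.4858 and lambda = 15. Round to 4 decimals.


Step 1: Evaluate f(x).
f(-0.4858) = 3*(-0.4858)^2 - 3*(-0.4858) - 15 = -12.8346
Step 2: Evaluate g(x).
g(-0.4858) = 6*-0.4858 - 4 = -6.9148
Step 3: Compute Lagrangian.
L = -12.8346 + 15*-6.9148 = -116.5566


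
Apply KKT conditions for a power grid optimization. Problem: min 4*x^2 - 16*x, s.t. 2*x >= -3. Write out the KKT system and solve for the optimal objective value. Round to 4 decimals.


Step 1: Try lambda = 0 (constraint inactive).
Stationarity: 2*4*x - 16 = 0
x* = 16/(2*4) = 2.0
Check constraint: 2*2.0 = 4.0 >= -3 -- satisfied.
Step 2: Compute optimal value.
f(x*) = 4*2.0^2 - 16*2.0 = -16.0


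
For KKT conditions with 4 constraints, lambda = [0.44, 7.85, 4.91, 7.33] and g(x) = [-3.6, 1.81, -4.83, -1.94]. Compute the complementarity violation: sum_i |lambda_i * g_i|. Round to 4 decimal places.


KKT complementary slackness check:
lambda_1 * g_1 = 0.44 * -3.6 = -1.584
lambda_2 * g_2 = 7.85 * 1.81 = 14.2085
lambda_3 * g_3 = 4.91 * -4.83 = -23.7153
lambda_4 * g_4 = 7.33 * -1.94 = -14.2202
Total violation = 1.584 + 14.2085 + 23.7153 + 14.2202 = 53.728


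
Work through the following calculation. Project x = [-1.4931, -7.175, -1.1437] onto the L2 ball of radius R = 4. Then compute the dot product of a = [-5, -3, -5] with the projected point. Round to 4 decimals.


Step 1: Compute ||x|| (intermediates to 6 decimals).
||x|| = sqrt((-1.4931)^2 + (-7.175)^2 + (-1.1437)^2) = 7.417413
Step 2: Project.
Since ||x|| > R, scale = R/||x|| = 4/7.417413 = 0.539272, proj(x) = scale * x
proj(x) = [-0.805187, -3.869277, -0.616765]
Step 3: Dot product.
a^T * proj(x) = -5*(-0.805187) - 3*(-3.869277) - 5*(-0.616765) = 18.7176


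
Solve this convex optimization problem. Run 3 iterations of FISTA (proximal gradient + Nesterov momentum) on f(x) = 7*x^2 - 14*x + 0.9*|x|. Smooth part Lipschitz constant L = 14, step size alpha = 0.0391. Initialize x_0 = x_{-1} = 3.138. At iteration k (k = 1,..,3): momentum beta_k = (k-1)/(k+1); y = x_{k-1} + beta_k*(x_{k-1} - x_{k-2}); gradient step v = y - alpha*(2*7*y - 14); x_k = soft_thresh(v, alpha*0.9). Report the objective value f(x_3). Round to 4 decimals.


FISTA on f(x) = 7*x^2 - 14*x + 0.9*|x|
L = 14, alpha = 0.0391
Iteration 1: beta = 0.0, y = 3.138 + 0.0*(3.138 - 3.138) = 3.138
  grad(y) = 29.932, v = y - alpha*grad = 1.9677
  prox(v) = soft_thresh(1.9677, 0.0352) = 1.9325
Iteration 2: beta = 0.3333, y = 1.9325 + 0.3333*(1.9325 - 3.138) = 1.5306
  grad(y) = 7.4288, v = y - alpha*grad = 1.2402
  prox(v) = soft_thresh(1.2402, 0.0352) = 1.205
Iteration 3: beta = 0.5, y = 1.205 + 0.5*(1.205 - 1.9325) = 0.8412
  grad(y) = -2.2229, v = y - alpha*grad = 0.9281
  prox(v) = soft_thresh(0.9281, 0.0352) = 0.8929
f(x_3) = 7*0.8929^2 - 14*0.8929 + 0.9*|0.8929| = -6.1161


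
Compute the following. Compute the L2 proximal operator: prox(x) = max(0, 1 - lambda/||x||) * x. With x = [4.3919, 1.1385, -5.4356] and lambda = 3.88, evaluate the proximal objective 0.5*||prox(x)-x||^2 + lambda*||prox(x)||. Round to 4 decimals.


Step 1: Compute ||x||.
||x|| = 7.0803
Step 2: Compute scaling factor.
scale = max(0, 1 - 3.88/7.0803) = 0.452
Step 3: prox(x) = [1.9851, 0.5146, -2.4569]
||prox(x)|| = 3.2003
Step 4: Proximal objective.
0.5*||prox-x||^2 = 7.5272
lambda*||prox|| = 12.4172
Total = 19.9444


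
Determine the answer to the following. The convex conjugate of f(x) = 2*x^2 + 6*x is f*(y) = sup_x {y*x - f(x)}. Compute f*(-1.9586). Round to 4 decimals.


f*(y) = sup_x {y*x - a*x^2 - b*x} = sup_x {(y-b)*x - a*x^2}
FOC: (y - b) - 2a*x = 0 => x* = (y - b)/(2a)
x* = (-1.9586 - 6)/(2*2) = -1.9897
f*(-1.9586) = (y-b)^2/(4a) = (-1.9586 - 6)^2/(4*2)
= 63.3393/8 = 7.9174


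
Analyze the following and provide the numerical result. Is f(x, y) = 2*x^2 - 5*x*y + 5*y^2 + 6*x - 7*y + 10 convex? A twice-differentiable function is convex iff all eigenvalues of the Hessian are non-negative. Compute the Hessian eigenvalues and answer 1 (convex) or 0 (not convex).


The Hessian of f(x,y) = 2*x^2 - 5*x*y + 5*y^2 + 6*x - 7*y + 10 is:
H = [[4, -5], [-5, 10]]
Trace = 4 + 10 = 14
Determinant = 4*10 - (-5)^2 = 15
Discriminant = (14)^2 - 4*15 = 136.0
Eigenvalues: lambda_1 = 1.169, lambda_2 = 12.831
The function is convex.

1


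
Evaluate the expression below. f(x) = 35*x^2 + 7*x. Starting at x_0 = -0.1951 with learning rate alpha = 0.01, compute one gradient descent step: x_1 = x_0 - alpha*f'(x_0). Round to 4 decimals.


We compute the gradient at x_0 and apply the update.
f'(x) = 70*x + 7
f'(-0.1951) = 70*-0.1951 + 7 = -6.657
x_1 = -0.1951 - 0.01*-6.657 = -0.1285


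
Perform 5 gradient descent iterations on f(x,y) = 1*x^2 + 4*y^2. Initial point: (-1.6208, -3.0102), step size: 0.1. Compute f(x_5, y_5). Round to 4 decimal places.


Gradient descent on f(x,y) = 1*x^2 + 4*y^2.
Starting point: (-1.6208, -3.0102), alpha = 0.1
Step 1: grad_x = 2*1*-1.6208 = -3.2416, grad_y = 2*4*-3.0102 = -24.0816
  x_1 = -1.6208 - 0.1*-3.2416 = -1.2966
  y_1 = -3.0102 - 0.1*-24.0816 = -0.602
Step 2: grad_x = 2*1*-1.2966 = -2.5933, grad_y = 2*4*-0.602 = -4.8163
  x_2 = -1.2966 - 0.1*-2.5933 = -1.0373
  y_2 = -0.602 - 0.1*-4.8163 = -0.1204
Step 3: grad_x = 2*1*-1.0373 = -2.0746, grad_y = 2*4*-0.1204 = -0.9633
  x_3 = -1.0373 - 0.1*-2.0746 = -0.8298
  y_3 = -0.1204 - 0.1*-0.9633 = -0.0241
Step 4: grad_x = 2*1*-0.8298 = -1.6597, grad_y = 2*4*-0.0241 = -0.1927
  x_4 = -0.8298 - 0.1*-1.6597 = -0.6639
  y_4 = -0.0241 - 0.1*-0.1927 = -0.0048
Step 5: grad_x = 2*1*-0.6639 = -1.3278, grad_y = 2*4*-0.0048 = -0.0385
  x_5 = -0.6639 - 0.1*-1.3278 = -0.5311
  y_5 = -0.0048 - 0.1*-0.0385 = -0.001
f(-0.5311, -0.001) = 1*(-0.5311)^2 + 4*(-0.001)^2 = 0.2821


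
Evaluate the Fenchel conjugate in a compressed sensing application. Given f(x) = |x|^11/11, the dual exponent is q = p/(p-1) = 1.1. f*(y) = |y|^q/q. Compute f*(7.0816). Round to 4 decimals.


The conjugate exponent q satisfies 1/p + 1/q = 1.
p = 11, so q = 11/(11 - 1) = 1.1
|y|^q = 7.0816^1.1 = 8.6128
f*(7.0816) = 8.6128 / 1.1 = 7.8298


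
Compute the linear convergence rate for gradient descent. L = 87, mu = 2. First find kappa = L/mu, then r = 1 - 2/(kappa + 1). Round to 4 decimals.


Step 1: Compute the condition number.
kappa = L/mu = 87/2 = 43.5
Step 2: Compute the convergence rate.
r = 1 - 2/(kappa + 1) = 1 - 2*mu/(L + mu) = (L - mu)/(L + mu) = 85/89 = 0.9551


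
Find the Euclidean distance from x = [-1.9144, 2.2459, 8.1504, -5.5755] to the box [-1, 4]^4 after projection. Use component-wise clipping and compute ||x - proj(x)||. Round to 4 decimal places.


Project each component onto [-1, 4].
clip(-1.9144) = -1.0, clip(2.2459) = 2.2459, clip(8.1504) = 4.0, clip(-5.5755) = -1.0
Projection = [-1.0, 2.2459, 4.0, -1.0]
Squared diffs: [0.8361, 0.0, 17.2258, 20.9352]
Distance = sqrt(38.9971) = 6.2448


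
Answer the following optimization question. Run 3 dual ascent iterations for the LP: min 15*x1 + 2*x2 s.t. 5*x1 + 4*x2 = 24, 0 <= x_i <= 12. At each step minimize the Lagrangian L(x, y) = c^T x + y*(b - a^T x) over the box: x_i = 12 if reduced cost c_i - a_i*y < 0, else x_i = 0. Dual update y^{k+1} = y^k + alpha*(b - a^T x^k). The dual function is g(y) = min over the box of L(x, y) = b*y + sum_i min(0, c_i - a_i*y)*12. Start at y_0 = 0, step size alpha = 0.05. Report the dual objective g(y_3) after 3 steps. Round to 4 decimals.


Dual ascent for LP: min 15*x1 + 2*x2, 5*x1 + 4*x2 = 24, 0 <= x_i <= 12
Step 1: y^k = 0.0, reduced costs: (15.0, 2.0)
  x^k = (0.0, 0.0), subgradient = b - a^T x = 24.0
  y^{k+1} = 0.0 + 0.05*24.0 = 1.2
Step 2: y^k = 1.2, reduced costs: (9.0, -2.8)
  x^k = (0.0, 12.0), subgradient = b - a^T x = -24.0
  y^{k+1} = 1.2 + 0.05*-24.0 = -0.0
Step 3: y^k = -0.0, reduced costs: (15.0, 2.0)
  x^k = (0.0, 0.0), subgradient = b - a^T x = 24.0
  y^{k+1} = -0.0 + 0.05*24.0 = 1.2
Dual objective at y_3 = 1.2: reduced costs (9.0, -2.8), box minimizer x = (0.0, 12.0)
g(y_3) = b*y + (c1 - a1*y)*x1 + (c2 - a2*y)*x2 = 24*1.2 + 9.0*0.0 + (-2.8)*12.0 = 28.8 + 0.0 - 33.6 = -4.8


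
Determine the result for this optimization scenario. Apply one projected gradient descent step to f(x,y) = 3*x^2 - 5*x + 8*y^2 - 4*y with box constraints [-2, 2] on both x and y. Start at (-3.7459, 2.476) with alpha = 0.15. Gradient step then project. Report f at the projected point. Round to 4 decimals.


Step 1: Compute gradient at (-3.7459, 2.476).
grad_x = 2*3*-3.7459 - 5 = -27.4754
grad_y = 2*8*2.476 - 4 = 35.616
Step 2: Gradient step.
x_raw = -3.7459 - 0.15*-27.4754 = 0.3754
y_raw = 2.476 - 0.15*35.616 = -2.8664
Step 3: Project onto [-2, 2].
x_proj = clip(0.3754) = 0.3754
y_proj = clip(-2.8664) = -2.0
Step 4: Evaluate f.
f(0.3754, -2.0) = 38.5457


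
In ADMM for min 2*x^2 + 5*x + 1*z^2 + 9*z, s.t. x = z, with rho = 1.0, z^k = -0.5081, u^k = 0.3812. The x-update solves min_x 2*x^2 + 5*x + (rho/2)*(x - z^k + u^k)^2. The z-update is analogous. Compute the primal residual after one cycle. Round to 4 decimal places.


ADMM iteration with rho = 1.0, z^k = -0.5081, u^k = 0.3812
Step 1: x-update.
Minimize 2*x^2 + 5*x + (1.0/2)*(x + 0.5081 + 0.3812)^2
FOC: (2*2 + 1.0)*x = -5 + 1.0*(-0.5081 - 0.3812)
x^{k+1} = -1.1779
Step 2: z-update.
Minimize 1*z^2 + 9*z + (1.0/2)*(-1.1779 - z + 0.3812)^2
FOC: (2*1 + 1.0)*z = -9 + 1.0*(-1.1779 + 0.3812)
z^{k+1} = -3.2656
Step 3: u-update.
u^{k+1} = 0.3812 - 1.1779 + 3.2656 = 2.4689
Step 4: Primal residual = |-1.1779 + 3.2656| = 2.0877
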